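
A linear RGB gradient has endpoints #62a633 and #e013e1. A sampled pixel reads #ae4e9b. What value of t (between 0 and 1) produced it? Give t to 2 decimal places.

0.60

Invert the lerp on the B channel (largest span, 174): t = (155 − 51) / (225 − 51) = 104/174 = 0.5977.
Check on R: (174 − 98)/(224 − 98) = 0.6032 ✓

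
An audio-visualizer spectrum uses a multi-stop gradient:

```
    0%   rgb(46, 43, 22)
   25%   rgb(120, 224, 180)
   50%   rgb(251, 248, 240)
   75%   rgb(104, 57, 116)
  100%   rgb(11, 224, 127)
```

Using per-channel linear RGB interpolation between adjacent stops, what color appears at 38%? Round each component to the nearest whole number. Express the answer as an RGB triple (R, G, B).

(188, 236, 211)

38% lies between the 25% and 50% stops, so the local fraction is t = (38 − 25)/(50 − 25) = 13/25 ≈ 0.52.
R = 120 + 0.52 × (251 − 120) = 188.12 → 188
G = 224 + 0.52 × (248 − 224) = 236.48 → 236
B = 180 + 0.52 × (240 − 180) = 211.2 → 211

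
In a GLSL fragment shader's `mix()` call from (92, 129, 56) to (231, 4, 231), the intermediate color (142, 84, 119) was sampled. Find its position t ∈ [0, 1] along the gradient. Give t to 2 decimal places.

0.36

Invert the lerp on the B channel (largest span, 175): t = (119 − 56) / (231 − 56) = 63/175 = 0.36.
Check on R: (142 − 92)/(231 − 92) = 0.3597 ✓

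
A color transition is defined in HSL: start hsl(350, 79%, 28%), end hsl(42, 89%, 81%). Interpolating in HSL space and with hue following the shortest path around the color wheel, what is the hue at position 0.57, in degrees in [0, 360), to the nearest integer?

20

Hue: 42 − 350 = -308°, but |-308| > 180 so the shorter arc goes the other way: Δh = -308 + 360 = 52°.
H = 350 + 0.57 × (52) = 379.64 → 380 → 380 mod 360 = 20°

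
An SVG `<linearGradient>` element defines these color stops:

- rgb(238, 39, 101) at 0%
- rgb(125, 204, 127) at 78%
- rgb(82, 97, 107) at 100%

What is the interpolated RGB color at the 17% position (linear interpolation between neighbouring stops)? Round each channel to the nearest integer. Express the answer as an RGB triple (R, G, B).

(213, 75, 107)

17% lies between the 0% and 78% stops, so the local fraction is t = (17 − 0)/(78 − 0) = 17/78 ≈ 0.2179.
R = 238 + 0.2179 × (125 − 238) = 213.377 → 213
G = 39 + 0.2179 × (204 − 39) = 74.953 → 75
B = 101 + 0.2179 × (127 − 101) = 106.665 → 107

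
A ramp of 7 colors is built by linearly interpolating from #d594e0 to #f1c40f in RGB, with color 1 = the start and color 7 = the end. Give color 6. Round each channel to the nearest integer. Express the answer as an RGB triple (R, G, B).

(236, 188, 50)

With 7 swatches and endpoints inclusive, swatch 6 sits at t = (6 − 1)/(7 − 1) = 5/6 ≈ 0.8333.
#d594e0 → (213, 148, 224); #f1c40f → (241, 196, 15).
R = 213 + 0.8333 × (241 − 213) = 236.332 → 236
G = 148 + 0.8333 × (196 − 148) = 187.998 → 188
B = 224 + 0.8333 × (15 − 224) = 49.84 → 50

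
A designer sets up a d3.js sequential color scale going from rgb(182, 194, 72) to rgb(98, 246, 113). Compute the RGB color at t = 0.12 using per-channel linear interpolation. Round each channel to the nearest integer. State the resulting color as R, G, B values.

R = 182 + 0.12 × (98 − 182) = 182 + 0.12 × -84 = 171.92 → 172
G = 194 + 0.12 × (246 − 194) = 194 + 0.12 × 52 = 200.24 → 200
B = 72 + 0.12 × (113 − 72) = 72 + 0.12 × 41 = 76.92 → 77

(172, 200, 77)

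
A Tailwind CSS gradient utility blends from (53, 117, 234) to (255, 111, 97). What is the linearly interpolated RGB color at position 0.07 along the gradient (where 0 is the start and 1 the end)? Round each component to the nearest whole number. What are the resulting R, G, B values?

R = 53 + 0.07 × (255 − 53) = 53 + 0.07 × 202 = 67.14 → 67
G = 117 + 0.07 × (111 − 117) = 117 + 0.07 × -6 = 116.58 → 117
B = 234 + 0.07 × (97 − 234) = 234 + 0.07 × -137 = 224.41 → 224

(67, 117, 224)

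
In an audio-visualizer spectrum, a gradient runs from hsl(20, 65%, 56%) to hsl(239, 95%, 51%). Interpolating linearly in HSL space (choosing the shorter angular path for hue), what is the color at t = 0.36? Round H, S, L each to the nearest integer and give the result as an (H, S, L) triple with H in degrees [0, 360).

Hue: 239 − 20 = 219°, but |219| > 180 so the shorter arc goes the other way: Δh = 219 − 360 = -141°.
H = 20 + 0.36 × (-141) = -30.76 → -31 → -31 mod 360 = 329°
S = 65 + 0.36 × (95 − 65) = 75.8 → 76%
L = 56 + 0.36 × (51 − 56) = 54.2 → 54%

(329, 76, 54)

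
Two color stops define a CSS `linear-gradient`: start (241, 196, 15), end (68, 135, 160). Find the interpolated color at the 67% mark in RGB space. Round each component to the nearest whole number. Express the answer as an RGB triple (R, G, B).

67% corresponds to t = 0.67.
R = 241 + 0.67 × (68 − 241) = 241 + 0.67 × -173 = 125.09 → 125
G = 196 + 0.67 × (135 − 196) = 196 + 0.67 × -61 = 155.13 → 155
B = 15 + 0.67 × (160 − 15) = 15 + 0.67 × 145 = 112.15 → 112

(125, 155, 112)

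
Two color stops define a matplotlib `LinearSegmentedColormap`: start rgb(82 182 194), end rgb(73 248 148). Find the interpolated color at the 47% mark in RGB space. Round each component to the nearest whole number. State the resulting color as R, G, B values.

(78, 213, 172)

47% corresponds to t = 0.47.
R = 82 + 0.47 × (73 − 82) = 82 + 0.47 × -9 = 77.77 → 78
G = 182 + 0.47 × (248 − 182) = 182 + 0.47 × 66 = 213.02 → 213
B = 194 + 0.47 × (148 − 194) = 194 + 0.47 × -46 = 172.38 → 172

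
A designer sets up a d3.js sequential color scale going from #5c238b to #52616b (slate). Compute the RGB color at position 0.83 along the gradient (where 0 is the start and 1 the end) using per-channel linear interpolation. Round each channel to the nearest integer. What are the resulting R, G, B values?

(84, 86, 112)

#5c238b → (92, 35, 139); #52616b → (82, 97, 107).
R = 92 + 0.83 × (82 − 92) = 92 + 0.83 × -10 = 83.7 → 84
G = 35 + 0.83 × (97 − 35) = 35 + 0.83 × 62 = 86.46 → 86
B = 139 + 0.83 × (107 − 139) = 139 + 0.83 × -32 = 112.44 → 112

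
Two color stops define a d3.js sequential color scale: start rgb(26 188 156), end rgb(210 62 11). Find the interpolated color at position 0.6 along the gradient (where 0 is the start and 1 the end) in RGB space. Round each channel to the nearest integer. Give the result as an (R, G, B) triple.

(136, 112, 69)

R = 26 + 0.6 × (210 − 26) = 26 + 0.6 × 184 = 136.4 → 136
G = 188 + 0.6 × (62 − 188) = 188 + 0.6 × -126 = 112.4 → 112
B = 156 + 0.6 × (11 − 156) = 156 + 0.6 × -145 = 69 → 69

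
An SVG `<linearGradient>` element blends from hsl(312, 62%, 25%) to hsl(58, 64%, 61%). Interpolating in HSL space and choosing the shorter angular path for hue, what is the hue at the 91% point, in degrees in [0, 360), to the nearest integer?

48

Hue: 58 − 312 = -254°, but |-254| > 180 so the shorter arc goes the other way: Δh = -254 + 360 = 106°.
H = 312 + 0.91 × (106) = 408.46 → 408 → 408 mod 360 = 48°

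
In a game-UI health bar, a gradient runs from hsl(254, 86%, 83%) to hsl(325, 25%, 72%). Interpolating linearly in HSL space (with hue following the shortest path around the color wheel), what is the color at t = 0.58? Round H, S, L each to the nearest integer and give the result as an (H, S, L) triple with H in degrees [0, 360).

Hue arc: Δh = 325 − 254 = 71° (|Δh| ≤ 180, already the shorter path).
H = 254 + 0.58 × (71) = 295.18 → 295°
S = 86 + 0.58 × (25 − 86) = 50.62 → 51%
L = 83 + 0.58 × (72 − 83) = 76.62 → 77%

(295, 51, 77)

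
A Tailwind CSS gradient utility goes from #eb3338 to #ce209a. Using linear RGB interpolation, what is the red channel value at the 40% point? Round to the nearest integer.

223

R₁ = 235 (from #eb3338), R₂ = 206 (from #ce209a).
R = 235 + 0.4 × (206 − 235) = 223.4 → 223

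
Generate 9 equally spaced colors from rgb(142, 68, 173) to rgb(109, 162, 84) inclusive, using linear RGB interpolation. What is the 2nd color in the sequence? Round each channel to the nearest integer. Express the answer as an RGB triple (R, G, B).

With 9 swatches and endpoints inclusive, swatch 2 sits at t = (2 − 1)/(9 − 1) = 1/8 ≈ 0.125.
R = 142 + 0.125 × (109 − 142) = 137.875 → 138
G = 68 + 0.125 × (162 − 68) = 79.75 → 80
B = 173 + 0.125 × (84 − 173) = 161.875 → 162

(138, 80, 162)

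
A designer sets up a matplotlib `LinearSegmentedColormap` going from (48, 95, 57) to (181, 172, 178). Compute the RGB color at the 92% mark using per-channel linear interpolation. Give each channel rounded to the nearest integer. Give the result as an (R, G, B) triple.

92% corresponds to t = 0.92.
R = 48 + 0.92 × (181 − 48) = 48 + 0.92 × 133 = 170.36 → 170
G = 95 + 0.92 × (172 − 95) = 95 + 0.92 × 77 = 165.84 → 166
B = 57 + 0.92 × (178 − 57) = 57 + 0.92 × 121 = 168.32 → 168

(170, 166, 168)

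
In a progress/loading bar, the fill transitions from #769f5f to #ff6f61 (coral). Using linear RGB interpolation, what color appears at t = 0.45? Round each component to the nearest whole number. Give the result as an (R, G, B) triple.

#769f5f → (118, 159, 95); #ff6f61 → (255, 111, 97).
R = 118 + 0.45 × (255 − 118) = 118 + 0.45 × 137 = 179.65 → 180
G = 159 + 0.45 × (111 − 159) = 159 + 0.45 × -48 = 137.4 → 137
B = 95 + 0.45 × (97 − 95) = 95 + 0.45 × 2 = 95.9 → 96

(180, 137, 96)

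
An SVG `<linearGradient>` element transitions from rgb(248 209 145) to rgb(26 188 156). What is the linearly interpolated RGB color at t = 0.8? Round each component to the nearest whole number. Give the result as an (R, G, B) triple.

(70, 192, 154)

R = 248 + 0.8 × (26 − 248) = 248 + 0.8 × -222 = 70.4 → 70
G = 209 + 0.8 × (188 − 209) = 209 + 0.8 × -21 = 192.2 → 192
B = 145 + 0.8 × (156 − 145) = 145 + 0.8 × 11 = 153.8 → 154
So the blended color is (70, 192, 154), about #46c09a.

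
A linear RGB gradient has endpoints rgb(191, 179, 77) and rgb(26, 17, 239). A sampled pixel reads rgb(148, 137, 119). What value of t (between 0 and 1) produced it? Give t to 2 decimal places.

0.26

Invert the lerp on the R channel (largest span, 165): t = (148 − 191) / (26 − 191) = -43/-165 = 0.26061.
Check on G: (137 − 179)/(17 − 179) = 0.2593 ✓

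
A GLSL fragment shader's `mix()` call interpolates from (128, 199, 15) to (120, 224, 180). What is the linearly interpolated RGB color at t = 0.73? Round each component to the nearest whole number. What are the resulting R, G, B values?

R = 128 + 0.73 × (120 − 128) = 128 + 0.73 × -8 = 122.16 → 122
G = 199 + 0.73 × (224 − 199) = 199 + 0.73 × 25 = 217.25 → 217
B = 15 + 0.73 × (180 − 15) = 15 + 0.73 × 165 = 135.45 → 135

(122, 217, 135)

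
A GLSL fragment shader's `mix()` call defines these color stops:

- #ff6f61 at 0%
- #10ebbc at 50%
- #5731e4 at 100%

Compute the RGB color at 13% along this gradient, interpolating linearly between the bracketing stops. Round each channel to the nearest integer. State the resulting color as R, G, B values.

(193, 143, 121)

13% lies between the 0% and 50% stops, so the local fraction is t = (13 − 0)/(50 − 0) = 13/50 ≈ 0.26.
#ff6f61 → (255, 111, 97); #10ebbc → (16, 235, 188).
R = 255 + 0.26 × (16 − 255) = 192.86 → 193
G = 111 + 0.26 × (235 − 111) = 143.24 → 143
B = 97 + 0.26 × (188 − 97) = 120.66 → 121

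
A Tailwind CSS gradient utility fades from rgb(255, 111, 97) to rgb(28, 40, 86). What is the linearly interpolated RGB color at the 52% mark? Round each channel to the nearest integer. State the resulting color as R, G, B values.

(137, 74, 91)

52% corresponds to t = 0.52.
R = 255 + 0.52 × (28 − 255) = 255 + 0.52 × -227 = 136.96 → 137
G = 111 + 0.52 × (40 − 111) = 111 + 0.52 × -71 = 74.08 → 74
B = 97 + 0.52 × (86 − 97) = 97 + 0.52 × -11 = 91.28 → 91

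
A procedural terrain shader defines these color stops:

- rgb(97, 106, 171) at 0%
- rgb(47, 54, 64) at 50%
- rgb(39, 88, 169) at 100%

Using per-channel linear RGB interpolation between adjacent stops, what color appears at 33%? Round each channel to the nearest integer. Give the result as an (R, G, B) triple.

33% lies between the 0% and 50% stops, so the local fraction is t = (33 − 0)/(50 − 0) = 33/50 ≈ 0.66.
R = 97 + 0.66 × (47 − 97) = 64 → 64
G = 106 + 0.66 × (54 − 106) = 71.68 → 72
B = 171 + 0.66 × (64 − 171) = 100.38 → 100

(64, 72, 100)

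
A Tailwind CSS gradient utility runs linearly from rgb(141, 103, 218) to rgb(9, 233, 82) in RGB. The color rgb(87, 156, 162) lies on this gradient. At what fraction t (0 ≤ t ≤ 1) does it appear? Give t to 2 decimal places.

Invert the lerp on the B channel (largest span, 136): t = (162 − 218) / (82 − 218) = -56/-136 = 0.41176.
Check on R: (87 − 141)/(9 − 141) = 0.4091 ✓

0.41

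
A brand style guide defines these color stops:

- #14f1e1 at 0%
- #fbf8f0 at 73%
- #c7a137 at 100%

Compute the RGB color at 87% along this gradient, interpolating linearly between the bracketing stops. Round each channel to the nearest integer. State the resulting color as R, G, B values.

87% lies between the 73% and 100% stops, so the local fraction is t = (87 − 73)/(100 − 73) = 14/27 ≈ 0.5185.
#fbf8f0 → (251, 248, 240); #c7a137 → (199, 161, 55).
R = 251 + 0.5185 × (199 − 251) = 224.038 → 224
G = 248 + 0.5185 × (161 − 248) = 202.891 → 203
B = 240 + 0.5185 × (55 − 240) = 144.077 → 144

(224, 203, 144)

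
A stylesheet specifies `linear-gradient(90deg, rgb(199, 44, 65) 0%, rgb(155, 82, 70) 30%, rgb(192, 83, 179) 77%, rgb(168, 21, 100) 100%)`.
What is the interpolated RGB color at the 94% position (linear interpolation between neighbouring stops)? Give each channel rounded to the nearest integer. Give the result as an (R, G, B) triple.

94% lies between the 77% and 100% stops, so the local fraction is t = (94 − 77)/(100 − 77) = 17/23 ≈ 0.7391.
R = 192 + 0.7391 × (168 − 192) = 174.262 → 174
G = 83 + 0.7391 × (21 − 83) = 37.176 → 37
B = 179 + 0.7391 × (100 − 179) = 120.611 → 121

(174, 37, 121)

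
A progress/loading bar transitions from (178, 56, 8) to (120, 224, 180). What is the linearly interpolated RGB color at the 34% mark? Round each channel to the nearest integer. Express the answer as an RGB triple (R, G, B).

(158, 113, 66)

34% corresponds to t = 0.34.
R = 178 + 0.34 × (120 − 178) = 178 + 0.34 × -58 = 158.28 → 158
G = 56 + 0.34 × (224 − 56) = 56 + 0.34 × 168 = 113.12 → 113
B = 8 + 0.34 × (180 − 8) = 8 + 0.34 × 172 = 66.48 → 66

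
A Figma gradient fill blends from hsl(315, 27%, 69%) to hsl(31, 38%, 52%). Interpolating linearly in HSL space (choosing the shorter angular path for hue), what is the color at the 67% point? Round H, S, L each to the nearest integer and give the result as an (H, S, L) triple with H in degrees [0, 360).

Hue: 31 − 315 = -284°, but |-284| > 180 so the shorter arc goes the other way: Δh = -284 + 360 = 76°.
H = 315 + 0.67 × (76) = 365.92 → 366 → 366 mod 360 = 6°
S = 27 + 0.67 × (38 − 27) = 34.37 → 34%
L = 69 + 0.67 × (52 − 69) = 57.61 → 58%

(6, 34, 58)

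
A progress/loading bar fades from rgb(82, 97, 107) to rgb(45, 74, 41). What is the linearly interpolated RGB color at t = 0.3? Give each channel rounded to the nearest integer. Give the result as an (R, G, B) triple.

R = 82 + 0.3 × (45 − 82) = 82 + 0.3 × -37 = 70.9 → 71
G = 97 + 0.3 × (74 − 97) = 97 + 0.3 × -23 = 90.1 → 90
B = 107 + 0.3 × (41 − 107) = 107 + 0.3 × -66 = 87.2 → 87
So the blended color is (71, 90, 87), about #475a57.

(71, 90, 87)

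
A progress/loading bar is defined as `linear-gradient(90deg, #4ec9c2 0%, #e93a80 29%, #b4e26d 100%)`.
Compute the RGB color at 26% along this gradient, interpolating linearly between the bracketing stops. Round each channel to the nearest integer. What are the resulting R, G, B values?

26% lies between the 0% and 29% stops, so the local fraction is t = (26 − 0)/(29 − 0) = 26/29 ≈ 0.8966.
#4ec9c2 → (78, 201, 194); #e93a80 → (233, 58, 128).
R = 78 + 0.8966 × (233 − 78) = 216.973 → 217
G = 201 + 0.8966 × (58 − 201) = 72.786 → 73
B = 194 + 0.8966 × (128 − 194) = 134.824 → 135

(217, 73, 135)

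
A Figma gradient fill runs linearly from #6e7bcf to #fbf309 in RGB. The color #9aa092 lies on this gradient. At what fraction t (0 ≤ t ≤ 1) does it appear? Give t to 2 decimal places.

0.31

Invert the lerp on the B channel (largest span, 198): t = (146 − 207) / (9 − 207) = -61/-198 = 0.30808.
Check on R: (154 − 110)/(251 − 110) = 0.3121 ✓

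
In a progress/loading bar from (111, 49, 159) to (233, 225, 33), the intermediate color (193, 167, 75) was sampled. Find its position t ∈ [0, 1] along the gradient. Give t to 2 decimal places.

0.67

Invert the lerp on the G channel (largest span, 176): t = (167 − 49) / (225 − 49) = 118/176 = 0.67045.
Check on R: (193 − 111)/(233 − 111) = 0.6721 ✓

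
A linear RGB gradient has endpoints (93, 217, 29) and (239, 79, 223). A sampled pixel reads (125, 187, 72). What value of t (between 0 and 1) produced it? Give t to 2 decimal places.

0.22

Invert the lerp on the B channel (largest span, 194): t = (72 − 29) / (223 − 29) = 43/194 = 0.22165.
Check on R: (125 − 93)/(239 − 93) = 0.2192 ✓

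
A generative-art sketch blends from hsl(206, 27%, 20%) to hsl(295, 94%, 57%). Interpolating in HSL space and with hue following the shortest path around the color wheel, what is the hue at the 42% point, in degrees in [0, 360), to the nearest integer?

Hue arc: Δh = 295 − 206 = 89° (|Δh| ≤ 180, already the shorter path).
H = 206 + 0.42 × (89) = 243.38 → 243°

243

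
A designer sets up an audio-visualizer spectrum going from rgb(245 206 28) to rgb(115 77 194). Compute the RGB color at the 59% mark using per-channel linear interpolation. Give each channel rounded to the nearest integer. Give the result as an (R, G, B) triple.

(168, 130, 126)

59% corresponds to t = 0.59.
R = 245 + 0.59 × (115 − 245) = 245 + 0.59 × -130 = 168.3 → 168
G = 206 + 0.59 × (77 − 206) = 206 + 0.59 × -129 = 129.89 → 130
B = 28 + 0.59 × (194 − 28) = 28 + 0.59 × 166 = 125.94 → 126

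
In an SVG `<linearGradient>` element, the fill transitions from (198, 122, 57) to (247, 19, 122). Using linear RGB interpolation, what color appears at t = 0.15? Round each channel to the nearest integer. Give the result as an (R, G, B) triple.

R = 198 + 0.15 × (247 − 198) = 198 + 0.15 × 49 = 205.35 → 205
G = 122 + 0.15 × (19 − 122) = 122 + 0.15 × -103 = 106.55 → 107
B = 57 + 0.15 × (122 − 57) = 57 + 0.15 × 65 = 66.75 → 67

(205, 107, 67)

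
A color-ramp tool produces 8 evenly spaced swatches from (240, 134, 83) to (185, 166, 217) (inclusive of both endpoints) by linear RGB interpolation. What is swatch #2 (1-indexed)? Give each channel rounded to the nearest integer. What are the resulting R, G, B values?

With 8 swatches and endpoints inclusive, swatch 2 sits at t = (2 − 1)/(8 − 1) = 1/7 ≈ 0.1429.
R = 240 + 0.1429 × (185 − 240) = 232.141 → 232
G = 134 + 0.1429 × (166 − 134) = 138.573 → 139
B = 83 + 0.1429 × (217 − 83) = 102.149 → 102

(232, 139, 102)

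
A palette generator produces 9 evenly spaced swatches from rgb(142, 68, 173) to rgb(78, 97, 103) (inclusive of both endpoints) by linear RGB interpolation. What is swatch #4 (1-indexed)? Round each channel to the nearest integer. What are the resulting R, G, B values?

(118, 79, 147)

With 9 swatches and endpoints inclusive, swatch 4 sits at t = (4 − 1)/(9 − 1) = 3/8 ≈ 0.375.
R = 142 + 0.375 × (78 − 142) = 118 → 118
G = 68 + 0.375 × (97 − 68) = 78.875 → 79
B = 173 + 0.375 × (103 − 173) = 146.75 → 147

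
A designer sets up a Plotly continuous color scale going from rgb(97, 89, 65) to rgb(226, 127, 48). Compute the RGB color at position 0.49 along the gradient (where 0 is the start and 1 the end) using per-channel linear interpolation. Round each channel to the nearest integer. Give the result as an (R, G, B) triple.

(160, 108, 57)

R = 97 + 0.49 × (226 − 97) = 97 + 0.49 × 129 = 160.21 → 160
G = 89 + 0.49 × (127 − 89) = 89 + 0.49 × 38 = 107.62 → 108
B = 65 + 0.49 × (48 − 65) = 65 + 0.49 × -17 = 56.67 → 57
So the blended color is (160, 108, 57), about #a06c39.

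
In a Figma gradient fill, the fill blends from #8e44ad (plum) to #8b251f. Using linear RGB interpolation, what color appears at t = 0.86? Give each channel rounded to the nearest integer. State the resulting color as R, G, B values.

#8e44ad → (142, 68, 173); #8b251f → (139, 37, 31).
R = 142 + 0.86 × (139 − 142) = 142 + 0.86 × -3 = 139.42 → 139
G = 68 + 0.86 × (37 − 68) = 68 + 0.86 × -31 = 41.34 → 41
B = 173 + 0.86 × (31 − 173) = 173 + 0.86 × -142 = 50.88 → 51

(139, 41, 51)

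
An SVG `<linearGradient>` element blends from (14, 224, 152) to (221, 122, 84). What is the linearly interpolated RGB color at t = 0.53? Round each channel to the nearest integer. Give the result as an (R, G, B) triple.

R = 14 + 0.53 × (221 − 14) = 14 + 0.53 × 207 = 123.71 → 124
G = 224 + 0.53 × (122 − 224) = 224 + 0.53 × -102 = 169.94 → 170
B = 152 + 0.53 × (84 − 152) = 152 + 0.53 × -68 = 115.96 → 116
So the blended color is (124, 170, 116), about #7caa74.

(124, 170, 116)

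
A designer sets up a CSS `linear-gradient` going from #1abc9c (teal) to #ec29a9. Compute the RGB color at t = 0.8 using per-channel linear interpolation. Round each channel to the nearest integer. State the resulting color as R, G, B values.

#1abc9c → (26, 188, 156); #ec29a9 → (236, 41, 169).
R = 26 + 0.8 × (236 − 26) = 26 + 0.8 × 210 = 194 → 194
G = 188 + 0.8 × (41 − 188) = 188 + 0.8 × -147 = 70.4 → 70
B = 156 + 0.8 × (169 − 156) = 156 + 0.8 × 13 = 166.4 → 166

(194, 70, 166)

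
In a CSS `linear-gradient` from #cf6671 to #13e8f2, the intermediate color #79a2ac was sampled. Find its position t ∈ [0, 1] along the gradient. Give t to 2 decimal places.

Invert the lerp on the R channel (largest span, 188): t = (121 − 207) / (19 − 207) = -86/-188 = 0.45745.
Check on G: (162 − 102)/(232 − 102) = 0.4615 ✓

0.46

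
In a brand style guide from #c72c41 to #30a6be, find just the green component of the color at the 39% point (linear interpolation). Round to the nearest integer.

G₁ = 44 (from #c72c41), G₂ = 166 (from #30a6be).
G = 44 + 0.39 × (166 − 44) = 91.58 → 92

92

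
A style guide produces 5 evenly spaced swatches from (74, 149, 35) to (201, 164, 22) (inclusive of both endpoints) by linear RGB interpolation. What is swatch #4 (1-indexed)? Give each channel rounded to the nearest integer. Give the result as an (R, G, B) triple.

With 5 swatches and endpoints inclusive, swatch 4 sits at t = (4 − 1)/(5 − 1) = 3/4 ≈ 0.75.
R = 74 + 0.75 × (201 − 74) = 169.25 → 169
G = 149 + 0.75 × (164 − 149) = 160.25 → 160
B = 35 + 0.75 × (22 − 35) = 25.25 → 25

(169, 160, 25)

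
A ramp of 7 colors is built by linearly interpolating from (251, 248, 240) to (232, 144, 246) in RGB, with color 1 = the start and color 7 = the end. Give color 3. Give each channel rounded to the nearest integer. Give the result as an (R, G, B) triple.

With 7 swatches and endpoints inclusive, swatch 3 sits at t = (3 − 1)/(7 − 1) = 2/6 ≈ 0.3333.
R = 251 + 0.3333 × (232 − 251) = 244.667 → 245
G = 248 + 0.3333 × (144 − 248) = 213.337 → 213
B = 240 + 0.3333 × (246 − 240) = 242 → 242

(245, 213, 242)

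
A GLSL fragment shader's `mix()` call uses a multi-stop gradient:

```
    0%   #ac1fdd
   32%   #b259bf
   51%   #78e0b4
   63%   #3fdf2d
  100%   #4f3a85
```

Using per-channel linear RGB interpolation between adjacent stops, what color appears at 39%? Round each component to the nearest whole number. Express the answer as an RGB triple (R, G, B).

(157, 139, 187)

39% lies between the 32% and 51% stops, so the local fraction is t = (39 − 32)/(51 − 32) = 7/19 ≈ 0.3684.
#b259bf → (178, 89, 191); #78e0b4 → (120, 224, 180).
R = 178 + 0.3684 × (120 − 178) = 156.633 → 157
G = 89 + 0.3684 × (224 − 89) = 138.734 → 139
B = 191 + 0.3684 × (180 − 191) = 186.948 → 187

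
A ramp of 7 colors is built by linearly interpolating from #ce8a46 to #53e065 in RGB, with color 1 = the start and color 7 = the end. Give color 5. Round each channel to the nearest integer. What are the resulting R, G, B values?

(124, 195, 91)

With 7 swatches and endpoints inclusive, swatch 5 sits at t = (5 − 1)/(7 − 1) = 4/6 ≈ 0.6667.
#ce8a46 → (206, 138, 70); #53e065 → (83, 224, 101).
R = 206 + 0.6667 × (83 − 206) = 123.996 → 124
G = 138 + 0.6667 × (224 − 138) = 195.336 → 195
B = 70 + 0.6667 × (101 − 70) = 90.668 → 91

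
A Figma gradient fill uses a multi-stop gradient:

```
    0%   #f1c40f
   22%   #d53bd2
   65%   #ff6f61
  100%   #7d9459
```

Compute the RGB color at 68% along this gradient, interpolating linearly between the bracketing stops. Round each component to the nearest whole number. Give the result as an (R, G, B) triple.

(244, 114, 96)

68% lies between the 65% and 100% stops, so the local fraction is t = (68 − 65)/(100 − 65) = 3/35 ≈ 0.0857.
#ff6f61 → (255, 111, 97); #7d9459 → (125, 148, 89).
R = 255 + 0.0857 × (125 − 255) = 243.859 → 244
G = 111 + 0.0857 × (148 − 111) = 114.171 → 114
B = 97 + 0.0857 × (89 − 97) = 96.314 → 96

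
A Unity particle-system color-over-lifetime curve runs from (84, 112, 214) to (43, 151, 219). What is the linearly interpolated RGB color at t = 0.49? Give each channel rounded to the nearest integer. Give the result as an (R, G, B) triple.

(64, 131, 216)

R = 84 + 0.49 × (43 − 84) = 84 + 0.49 × -41 = 63.91 → 64
G = 112 + 0.49 × (151 − 112) = 112 + 0.49 × 39 = 131.11 → 131
B = 214 + 0.49 × (219 − 214) = 214 + 0.49 × 5 = 216.45 → 216
So the blended color is (64, 131, 216), about #4083d8.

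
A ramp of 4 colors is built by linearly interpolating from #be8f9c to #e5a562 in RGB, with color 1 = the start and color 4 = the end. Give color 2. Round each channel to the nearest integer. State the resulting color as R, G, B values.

With 4 swatches and endpoints inclusive, swatch 2 sits at t = (2 − 1)/(4 − 1) = 1/3 ≈ 0.3333.
#be8f9c → (190, 143, 156); #e5a562 → (229, 165, 98).
R = 190 + 0.3333 × (229 − 190) = 202.999 → 203
G = 143 + 0.3333 × (165 − 143) = 150.333 → 150
B = 156 + 0.3333 × (98 − 156) = 136.669 → 137

(203, 150, 137)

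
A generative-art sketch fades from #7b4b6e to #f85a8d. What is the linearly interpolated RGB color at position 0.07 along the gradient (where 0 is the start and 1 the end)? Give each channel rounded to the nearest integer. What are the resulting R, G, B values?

#7b4b6e → (123, 75, 110); #f85a8d → (248, 90, 141).
R = 123 + 0.07 × (248 − 123) = 123 + 0.07 × 125 = 131.75 → 132
G = 75 + 0.07 × (90 − 75) = 75 + 0.07 × 15 = 76.05 → 76
B = 110 + 0.07 × (141 − 110) = 110 + 0.07 × 31 = 112.17 → 112

(132, 76, 112)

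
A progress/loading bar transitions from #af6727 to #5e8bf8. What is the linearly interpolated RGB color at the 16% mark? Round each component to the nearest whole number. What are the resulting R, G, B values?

#af6727 → (175, 103, 39); #5e8bf8 → (94, 139, 248).
16% corresponds to t = 0.16.
R = 175 + 0.16 × (94 − 175) = 175 + 0.16 × -81 = 162.04 → 162
G = 103 + 0.16 × (139 − 103) = 103 + 0.16 × 36 = 108.76 → 109
B = 39 + 0.16 × (248 − 39) = 39 + 0.16 × 209 = 72.44 → 72

(162, 109, 72)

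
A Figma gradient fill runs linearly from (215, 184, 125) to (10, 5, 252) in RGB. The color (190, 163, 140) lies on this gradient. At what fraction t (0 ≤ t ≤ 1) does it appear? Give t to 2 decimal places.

0.12

Invert the lerp on the R channel (largest span, 205): t = (190 − 215) / (10 − 215) = -25/-205 = 0.12195.
Check on G: (163 − 184)/(5 − 184) = 0.1173 ✓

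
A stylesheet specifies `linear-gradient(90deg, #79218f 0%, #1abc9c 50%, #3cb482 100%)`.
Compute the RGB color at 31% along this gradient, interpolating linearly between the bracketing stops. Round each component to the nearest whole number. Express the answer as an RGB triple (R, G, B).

(62, 129, 151)

31% lies between the 0% and 50% stops, so the local fraction is t = (31 − 0)/(50 − 0) = 31/50 ≈ 0.62.
#79218f → (121, 33, 143); #1abc9c → (26, 188, 156).
R = 121 + 0.62 × (26 − 121) = 62.1 → 62
G = 33 + 0.62 × (188 − 33) = 129.1 → 129
B = 143 + 0.62 × (156 − 143) = 151.06 → 151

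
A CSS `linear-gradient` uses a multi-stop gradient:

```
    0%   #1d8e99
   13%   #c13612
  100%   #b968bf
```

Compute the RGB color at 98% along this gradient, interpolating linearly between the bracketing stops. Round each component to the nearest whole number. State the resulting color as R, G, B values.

(185, 103, 187)

98% lies between the 13% and 100% stops, so the local fraction is t = (98 − 13)/(100 − 13) = 85/87 ≈ 0.977.
#c13612 → (193, 54, 18); #b968bf → (185, 104, 191).
R = 193 + 0.977 × (185 − 193) = 185.184 → 185
G = 54 + 0.977 × (104 − 54) = 102.85 → 103
B = 18 + 0.977 × (191 − 18) = 187.021 → 187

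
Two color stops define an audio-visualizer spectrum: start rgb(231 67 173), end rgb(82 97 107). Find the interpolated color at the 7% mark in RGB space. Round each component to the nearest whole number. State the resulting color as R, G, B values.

7% corresponds to t = 0.07.
R = 231 + 0.07 × (82 − 231) = 231 + 0.07 × -149 = 220.57 → 221
G = 67 + 0.07 × (97 − 67) = 67 + 0.07 × 30 = 69.1 → 69
B = 173 + 0.07 × (107 − 173) = 173 + 0.07 × -66 = 168.38 → 168

(221, 69, 168)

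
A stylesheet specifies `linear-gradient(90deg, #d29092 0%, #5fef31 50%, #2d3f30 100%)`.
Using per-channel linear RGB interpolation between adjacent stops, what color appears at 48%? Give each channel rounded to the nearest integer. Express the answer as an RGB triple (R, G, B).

(100, 235, 53)

48% lies between the 0% and 50% stops, so the local fraction is t = (48 − 0)/(50 − 0) = 48/50 ≈ 0.96.
#d29092 → (210, 144, 146); #5fef31 → (95, 239, 49).
R = 210 + 0.96 × (95 − 210) = 99.6 → 100
G = 144 + 0.96 × (239 − 144) = 235.2 → 235
B = 146 + 0.96 × (49 − 146) = 52.88 → 53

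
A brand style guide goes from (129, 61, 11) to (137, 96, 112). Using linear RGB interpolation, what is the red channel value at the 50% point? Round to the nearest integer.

R = 129 + 0.5 × (137 − 129) = 133 → 133

133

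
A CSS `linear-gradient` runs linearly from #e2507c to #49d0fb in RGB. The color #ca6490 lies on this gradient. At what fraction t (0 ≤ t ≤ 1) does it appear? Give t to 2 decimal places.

Invert the lerp on the R channel (largest span, 153): t = (202 − 226) / (73 − 226) = -24/-153 = 0.15686.
Check on G: (100 − 80)/(208 − 80) = 0.1562 ✓

0.16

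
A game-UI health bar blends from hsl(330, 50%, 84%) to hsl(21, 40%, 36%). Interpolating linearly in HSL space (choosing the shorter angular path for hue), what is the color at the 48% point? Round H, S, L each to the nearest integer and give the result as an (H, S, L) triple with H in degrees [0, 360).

(354, 45, 61)

Hue: 21 − 330 = -309°, but |-309| > 180 so the shorter arc goes the other way: Δh = -309 + 360 = 51°.
H = 330 + 0.48 × (51) = 354.48 → 354°
S = 50 + 0.48 × (40 − 50) = 45.2 → 45%
L = 84 + 0.48 × (36 − 84) = 60.96 → 61%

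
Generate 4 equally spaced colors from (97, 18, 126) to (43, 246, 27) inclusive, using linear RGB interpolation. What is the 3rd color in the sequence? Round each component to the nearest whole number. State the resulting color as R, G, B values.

With 4 swatches and endpoints inclusive, swatch 3 sits at t = (3 − 1)/(4 − 1) = 2/3 ≈ 0.6667.
R = 97 + 0.6667 × (43 − 97) = 60.998 → 61
G = 18 + 0.6667 × (246 − 18) = 170.008 → 170
B = 126 + 0.6667 × (27 − 126) = 59.997 → 60

(61, 170, 60)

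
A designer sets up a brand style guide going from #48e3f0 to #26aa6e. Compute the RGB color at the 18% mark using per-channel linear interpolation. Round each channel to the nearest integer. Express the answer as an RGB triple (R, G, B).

(66, 217, 217)

#48e3f0 → (72, 227, 240); #26aa6e → (38, 170, 110).
18% corresponds to t = 0.18.
R = 72 + 0.18 × (38 − 72) = 72 + 0.18 × -34 = 65.88 → 66
G = 227 + 0.18 × (170 − 227) = 227 + 0.18 × -57 = 216.74 → 217
B = 240 + 0.18 × (110 − 240) = 240 + 0.18 × -130 = 216.6 → 217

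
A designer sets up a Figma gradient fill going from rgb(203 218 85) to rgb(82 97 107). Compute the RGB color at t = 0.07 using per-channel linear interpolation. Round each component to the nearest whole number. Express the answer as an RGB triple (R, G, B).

(195, 210, 87)

R = 203 + 0.07 × (82 − 203) = 203 + 0.07 × -121 = 194.53 → 195
G = 218 + 0.07 × (97 − 218) = 218 + 0.07 × -121 = 209.53 → 210
B = 85 + 0.07 × (107 − 85) = 85 + 0.07 × 22 = 86.54 → 87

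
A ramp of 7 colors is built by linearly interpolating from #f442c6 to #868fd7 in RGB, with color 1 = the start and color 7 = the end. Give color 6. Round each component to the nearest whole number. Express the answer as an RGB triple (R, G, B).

With 7 swatches and endpoints inclusive, swatch 6 sits at t = (6 − 1)/(7 − 1) = 5/6 ≈ 0.8333.
#f442c6 → (244, 66, 198); #868fd7 → (134, 143, 215).
R = 244 + 0.8333 × (134 − 244) = 152.337 → 152
G = 66 + 0.8333 × (143 − 66) = 130.164 → 130
B = 198 + 0.8333 × (215 − 198) = 212.166 → 212

(152, 130, 212)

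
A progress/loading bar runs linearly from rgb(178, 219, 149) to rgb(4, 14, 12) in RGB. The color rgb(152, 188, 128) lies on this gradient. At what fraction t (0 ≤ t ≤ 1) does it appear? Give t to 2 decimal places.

0.15

Invert the lerp on the G channel (largest span, 205): t = (188 − 219) / (14 − 219) = -31/-205 = 0.15122.
Check on R: (152 − 178)/(4 − 178) = 0.1494 ✓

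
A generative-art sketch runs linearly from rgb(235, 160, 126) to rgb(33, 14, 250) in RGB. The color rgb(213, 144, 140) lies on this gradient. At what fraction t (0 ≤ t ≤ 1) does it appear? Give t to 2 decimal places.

Invert the lerp on the R channel (largest span, 202): t = (213 − 235) / (33 − 235) = -22/-202 = 0.10891.
Check on G: (144 − 160)/(14 − 160) = 0.1096 ✓

0.11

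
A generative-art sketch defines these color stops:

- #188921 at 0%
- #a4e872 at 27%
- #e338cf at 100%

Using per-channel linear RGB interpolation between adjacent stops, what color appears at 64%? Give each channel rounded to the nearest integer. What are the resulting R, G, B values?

64% lies between the 27% and 100% stops, so the local fraction is t = (64 − 27)/(100 − 27) = 37/73 ≈ 0.5068.
#a4e872 → (164, 232, 114); #e338cf → (227, 56, 207).
R = 164 + 0.5068 × (227 − 164) = 195.928 → 196
G = 232 + 0.5068 × (56 − 232) = 142.803 → 143
B = 114 + 0.5068 × (207 − 114) = 161.132 → 161

(196, 143, 161)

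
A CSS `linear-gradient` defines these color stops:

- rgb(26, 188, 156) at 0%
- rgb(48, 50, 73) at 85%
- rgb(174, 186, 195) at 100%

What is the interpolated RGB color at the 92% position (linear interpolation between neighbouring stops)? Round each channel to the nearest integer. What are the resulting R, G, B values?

92% lies between the 85% and 100% stops, so the local fraction is t = (92 − 85)/(100 − 85) = 7/15 ≈ 0.4667.
R = 48 + 0.4667 × (174 − 48) = 106.804 → 107
G = 50 + 0.4667 × (186 − 50) = 113.471 → 113
B = 73 + 0.4667 × (195 − 73) = 129.937 → 130

(107, 113, 130)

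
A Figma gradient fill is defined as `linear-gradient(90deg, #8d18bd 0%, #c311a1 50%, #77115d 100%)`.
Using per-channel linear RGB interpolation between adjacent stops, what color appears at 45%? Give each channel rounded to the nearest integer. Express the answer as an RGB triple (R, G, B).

(190, 18, 164)

45% lies between the 0% and 50% stops, so the local fraction is t = (45 − 0)/(50 − 0) = 45/50 ≈ 0.9.
#8d18bd → (141, 24, 189); #c311a1 → (195, 17, 161).
R = 141 + 0.9 × (195 − 141) = 189.6 → 190
G = 24 + 0.9 × (17 − 24) = 17.7 → 18
B = 189 + 0.9 × (161 − 189) = 163.8 → 164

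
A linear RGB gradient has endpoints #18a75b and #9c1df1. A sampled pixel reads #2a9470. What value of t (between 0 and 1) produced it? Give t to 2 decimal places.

Invert the lerp on the B channel (largest span, 150): t = (112 − 91) / (241 − 91) = 21/150 = 0.14.
Check on R: (42 − 24)/(156 − 24) = 0.1364 ✓

0.14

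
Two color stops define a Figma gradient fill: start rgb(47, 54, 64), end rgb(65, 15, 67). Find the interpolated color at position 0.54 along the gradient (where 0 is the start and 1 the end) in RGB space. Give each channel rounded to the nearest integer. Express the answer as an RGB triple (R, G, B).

R = 47 + 0.54 × (65 − 47) = 47 + 0.54 × 18 = 56.72 → 57
G = 54 + 0.54 × (15 − 54) = 54 + 0.54 × -39 = 32.94 → 33
B = 64 + 0.54 × (67 − 64) = 64 + 0.54 × 3 = 65.62 → 66
So the blended color is (57, 33, 66), about #392142.

(57, 33, 66)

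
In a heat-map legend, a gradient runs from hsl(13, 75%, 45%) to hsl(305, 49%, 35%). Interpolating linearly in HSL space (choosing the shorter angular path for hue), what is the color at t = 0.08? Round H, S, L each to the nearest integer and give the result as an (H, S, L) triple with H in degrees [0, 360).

(8, 73, 44)

Hue: 305 − 13 = 292°, but |292| > 180 so the shorter arc goes the other way: Δh = 292 − 360 = -68°.
H = 13 + 0.08 × (-68) = 7.56 → 8°
S = 75 + 0.08 × (49 − 75) = 72.92 → 73%
L = 45 + 0.08 × (35 − 45) = 44.2 → 44%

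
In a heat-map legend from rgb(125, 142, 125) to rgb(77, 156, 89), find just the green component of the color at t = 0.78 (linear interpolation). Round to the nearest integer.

153

G = 142 + 0.78 × (156 − 142) = 152.92 → 153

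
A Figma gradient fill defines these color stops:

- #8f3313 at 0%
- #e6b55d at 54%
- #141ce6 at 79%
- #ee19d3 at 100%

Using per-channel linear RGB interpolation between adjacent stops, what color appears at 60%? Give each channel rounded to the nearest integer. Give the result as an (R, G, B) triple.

(180, 144, 126)

60% lies between the 54% and 79% stops, so the local fraction is t = (60 − 54)/(79 − 54) = 6/25 ≈ 0.24.
#e6b55d → (230, 181, 93); #141ce6 → (20, 28, 230).
R = 230 + 0.24 × (20 − 230) = 179.6 → 180
G = 181 + 0.24 × (28 − 181) = 144.28 → 144
B = 93 + 0.24 × (230 − 93) = 125.88 → 126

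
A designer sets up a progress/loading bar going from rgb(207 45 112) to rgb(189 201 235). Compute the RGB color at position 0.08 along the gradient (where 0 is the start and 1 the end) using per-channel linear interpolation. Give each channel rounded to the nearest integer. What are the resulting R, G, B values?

(206, 57, 122)

R = 207 + 0.08 × (189 − 207) = 207 + 0.08 × -18 = 205.56 → 206
G = 45 + 0.08 × (201 − 45) = 45 + 0.08 × 156 = 57.48 → 57
B = 112 + 0.08 × (235 − 112) = 112 + 0.08 × 123 = 121.84 → 122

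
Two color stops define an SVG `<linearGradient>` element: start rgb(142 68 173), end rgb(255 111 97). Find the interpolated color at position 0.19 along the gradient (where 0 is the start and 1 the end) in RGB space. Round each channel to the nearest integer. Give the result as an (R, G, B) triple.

(163, 76, 159)

R = 142 + 0.19 × (255 − 142) = 142 + 0.19 × 113 = 163.47 → 163
G = 68 + 0.19 × (111 − 68) = 68 + 0.19 × 43 = 76.17 → 76
B = 173 + 0.19 × (97 − 173) = 173 + 0.19 × -76 = 158.56 → 159
So the blended color is (163, 76, 159), about #a34c9f.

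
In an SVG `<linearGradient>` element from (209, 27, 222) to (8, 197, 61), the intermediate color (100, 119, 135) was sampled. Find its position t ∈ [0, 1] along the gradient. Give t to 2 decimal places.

0.54

Invert the lerp on the R channel (largest span, 201): t = (100 − 209) / (8 − 209) = -109/-201 = 0.54229.
Check on G: (119 − 27)/(197 − 27) = 0.5412 ✓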